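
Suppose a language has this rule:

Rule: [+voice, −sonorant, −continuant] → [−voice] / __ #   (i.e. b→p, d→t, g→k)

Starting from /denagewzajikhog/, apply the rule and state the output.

denagewzajikhok

Scanning /denagewzajikhog/: /d/ at position 1 is not in the conditioning environment; /g/ at position 5 is not in the conditioning environment; /g/ is a voiced stop in word-final position, so it devoices to [k].
Result: [denagewzajikhok].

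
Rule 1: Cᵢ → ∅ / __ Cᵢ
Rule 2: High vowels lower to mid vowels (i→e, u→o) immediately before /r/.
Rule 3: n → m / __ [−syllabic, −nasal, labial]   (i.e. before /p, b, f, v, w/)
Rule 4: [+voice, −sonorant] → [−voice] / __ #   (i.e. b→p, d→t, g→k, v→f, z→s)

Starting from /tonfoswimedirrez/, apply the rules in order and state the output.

Rule 1 (degemination): /rr/ is a geminate; the first /r/ deletes. /tonfoswimedirrez/ → tonfoswimedirez.
Rule 2 (pre-rhotic lowering): /i/ is a high vowel immediately before /r/, so it lowers to [e]. /tonfoswimedirez/ → tonfoswimederez.
Rule 3 (nasal place assimilation): /n/ precedes the labial consonant /f/, so it assimilates in place to [m]. /tonfoswimederez/ → tomfoswimederez.
Rule 4 (final devoicing): /z/ is a voiced obstruent in word-final position, so it devoices to [s]. /tomfoswimederez/ → tomfoswimederes.

tomfoswimederes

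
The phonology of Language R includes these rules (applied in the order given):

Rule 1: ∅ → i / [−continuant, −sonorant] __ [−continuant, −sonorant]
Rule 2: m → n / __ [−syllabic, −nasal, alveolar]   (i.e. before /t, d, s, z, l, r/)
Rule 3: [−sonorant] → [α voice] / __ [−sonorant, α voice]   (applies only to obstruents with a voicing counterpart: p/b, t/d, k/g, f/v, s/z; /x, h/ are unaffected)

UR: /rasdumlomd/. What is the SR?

razdunlond

Rule 1 (stop-cluster i-epenthesis): no segment meets the environment; /rasdumlomd/ is unchanged.
Rule 2 (nasal place assimilation): /m/ precedes the alveolar consonant /l/, so it assimilates in place to [n]. /m/ precedes the alveolar consonant /d/, so it assimilates in place to [n]. /rasdumlomd/ → rasdunlond.
Rule 3 (regressive voicing assimilation): /s/ precedes the voiced obstruent /d/, so it voices to [z] by assimilation. /rasdunlond/ → razdunlond.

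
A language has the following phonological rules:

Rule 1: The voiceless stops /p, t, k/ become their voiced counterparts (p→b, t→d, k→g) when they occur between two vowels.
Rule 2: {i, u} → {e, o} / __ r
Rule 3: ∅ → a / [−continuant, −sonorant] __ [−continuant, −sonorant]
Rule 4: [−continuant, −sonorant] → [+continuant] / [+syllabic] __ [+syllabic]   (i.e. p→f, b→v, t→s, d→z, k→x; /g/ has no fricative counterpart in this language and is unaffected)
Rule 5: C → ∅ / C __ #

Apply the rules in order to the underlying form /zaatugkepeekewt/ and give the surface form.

zaazugaxeveegew

Rule 1 (intervocalic voicing): /t/ is a voiceless stop between vowels /a/ and /u/, so it voices to [d]. /p/ is a voiceless stop between vowels /e/ and /e/, so it voices to [b]. /k/ is a voiceless stop between vowels /e/ and /e/, so it voices to [g]. /zaatugkepeekewt/ → zaadugkebeegewt.
Rule 2 (pre-rhotic lowering): no segment meets the environment; /zaadugkebeegewt/ is unchanged.
Rule 3 (stop-cluster a-epenthesis): /g/ and /k/ form a stop–stop cluster, so [a] is inserted between them. /zaadugkebeegewt/ → zaadugakebeegewt.
Rule 4 (intervocalic spirantization): /d/ is a stop between vowels /a/ and /u/, so it spirantizes to the fricative [z]. /k/ is a stop between vowels /a/ and /e/, so it spirantizes to the fricative [x]. /b/ is a stop between vowels /e/ and /e/, so it spirantizes to the fricative [v]. /zaadugakebeegewt/ → zaazugaxeveegewt.
Rule 5 (final cluster simplification): /t/ is the second consonant of a word-final cluster /wt/, so it deletes. /zaazugaxeveegewt/ → zaazugaxeveegew.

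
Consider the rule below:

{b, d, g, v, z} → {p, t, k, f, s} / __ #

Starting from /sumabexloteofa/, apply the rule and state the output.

sumabexloteofa

No segment of /sumabexloteofa/ meets the structural description of the rule, so the form surfaces unchanged.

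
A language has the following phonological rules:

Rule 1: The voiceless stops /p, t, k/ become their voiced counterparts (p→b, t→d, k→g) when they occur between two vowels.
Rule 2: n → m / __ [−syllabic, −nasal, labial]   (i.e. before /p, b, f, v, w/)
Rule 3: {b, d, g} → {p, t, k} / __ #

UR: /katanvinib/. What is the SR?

kadamvinip

Rule 1 (intervocalic voicing): /t/ is a voiceless stop between vowels /a/ and /a/, so it voices to [d]. /katanvinib/ → kadanvinib.
Rule 2 (nasal place assimilation): /n/ precedes the labial consonant /v/, so it assimilates in place to [m]. /kadanvinib/ → kadamvinib.
Rule 3 (final devoicing): /b/ is a voiced stop in word-final position, so it devoices to [p]. /kadamvinib/ → kadamvinip.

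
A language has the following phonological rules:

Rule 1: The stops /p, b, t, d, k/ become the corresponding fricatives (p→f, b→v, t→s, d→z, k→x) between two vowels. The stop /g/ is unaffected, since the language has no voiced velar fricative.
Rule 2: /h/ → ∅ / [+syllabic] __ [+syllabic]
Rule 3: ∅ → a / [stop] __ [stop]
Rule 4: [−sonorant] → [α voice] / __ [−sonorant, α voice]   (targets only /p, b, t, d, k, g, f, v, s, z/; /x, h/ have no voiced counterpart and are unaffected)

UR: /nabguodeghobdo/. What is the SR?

Rule 1 (intervocalic spirantization): /d/ is a stop between vowels /o/ and /e/, so it spirantizes to the fricative [z]. /nabguodeghobdo/ → nabguozeghobdo.
Rule 2 (intervocalic h-deletion): no segment meets the environment; /nabguozeghobdo/ is unchanged.
Rule 3 (stop-cluster a-epenthesis): /b/ and /g/ form a stop–stop cluster, so [a] is inserted between them. /b/ and /d/ form a stop–stop cluster, so [a] is inserted between them. /nabguozeghobdo/ → nabaguozeghobado.
Rule 4 (regressive voicing assimilation): /g/ precedes the voiceless obstruent /h/, so it devoices to [k] by assimilation. /nabaguozeghobado/ → nabaguozekhobado.

nabaguozekhobado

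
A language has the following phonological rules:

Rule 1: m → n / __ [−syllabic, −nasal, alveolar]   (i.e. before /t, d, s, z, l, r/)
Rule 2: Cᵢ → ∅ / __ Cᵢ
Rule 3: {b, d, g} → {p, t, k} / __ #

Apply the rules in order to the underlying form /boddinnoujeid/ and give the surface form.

Rule 1 (nasal place assimilation): no segment meets the environment; /boddinnoujeid/ is unchanged.
Rule 2 (degemination): /dd/ is a geminate; the first /d/ deletes. /nn/ is a geminate; the first /n/ deletes. /boddinnoujeid/ → bodinoujeid.
Rule 3 (final devoicing): /d/ is a voiced stop in word-final position, so it devoices to [t]. /bodinoujeid/ → bodinoujeit.

bodinoujeit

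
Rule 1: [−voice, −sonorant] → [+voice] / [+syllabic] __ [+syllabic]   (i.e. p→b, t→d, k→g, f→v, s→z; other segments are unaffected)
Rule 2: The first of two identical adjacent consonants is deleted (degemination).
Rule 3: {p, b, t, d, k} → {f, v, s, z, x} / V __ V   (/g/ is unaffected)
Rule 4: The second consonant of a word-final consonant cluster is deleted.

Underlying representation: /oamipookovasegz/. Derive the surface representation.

oamivoogovazeg

Rule 1 (intervocalic voicing): /p/ is a voiceless obstruent between vowels /i/ and /o/, so it voices to [b]. /k/ is a voiceless obstruent between vowels /o/ and /o/, so it voices to [g]. /s/ is a voiceless obstruent between vowels /a/ and /e/, so it voices to [z]. /oamipookovasegz/ → oamiboogovazegz.
Rule 2 (degemination): no segment meets the environment; /oamiboogovazegz/ is unchanged.
Rule 3 (intervocalic spirantization): /b/ is a stop between vowels /i/ and /o/, so it spirantizes to the fricative [v]. /oamiboogovazegz/ → oamivoogovazegz.
Rule 4 (final cluster simplification): /z/ is the second consonant of a word-final cluster /gz/, so it deletes. /oamivoogovazegz/ → oamivoogovazeg.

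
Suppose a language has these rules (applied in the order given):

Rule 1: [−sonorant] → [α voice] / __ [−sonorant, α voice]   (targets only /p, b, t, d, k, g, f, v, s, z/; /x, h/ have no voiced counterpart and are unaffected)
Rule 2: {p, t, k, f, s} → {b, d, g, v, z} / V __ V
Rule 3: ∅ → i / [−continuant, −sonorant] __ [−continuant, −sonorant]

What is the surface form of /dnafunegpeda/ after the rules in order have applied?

dnavunekipeda

Rule 1 (regressive voicing assimilation): /g/ precedes the voiceless obstruent /p/, so it devoices to [k] by assimilation. /dnafunegpeda/ → dnafunekpeda.
Rule 2 (intervocalic voicing): /f/ is a voiceless obstruent between vowels /a/ and /u/, so it voices to [v]. /dnafunekpeda/ → dnavunekpeda.
Rule 3 (stop-cluster i-epenthesis): /k/ and /p/ form a stop–stop cluster, so [i] is inserted between them. /dnavunekpeda/ → dnavunekipeda.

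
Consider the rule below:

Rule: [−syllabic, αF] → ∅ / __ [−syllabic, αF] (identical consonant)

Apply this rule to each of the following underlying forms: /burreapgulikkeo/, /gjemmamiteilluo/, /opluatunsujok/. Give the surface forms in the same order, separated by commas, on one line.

/burreapgulikkeo/: /rr/ is a geminate; the first /r/ deletes. /kk/ is a geminate; the first /k/ deletes. → [bureapgulikeo].
/gjemmamiteilluo/: /mm/ is a geminate; the first /m/ deletes. /ll/ is a geminate; the first /l/ deletes. → [gjemamiteiluo].
/opluatunsujok/: the rule's environment is not met; surfaces unchanged as [opluatunsujok].

bureapgulikeo, gjemamiteiluo, opluatunsujok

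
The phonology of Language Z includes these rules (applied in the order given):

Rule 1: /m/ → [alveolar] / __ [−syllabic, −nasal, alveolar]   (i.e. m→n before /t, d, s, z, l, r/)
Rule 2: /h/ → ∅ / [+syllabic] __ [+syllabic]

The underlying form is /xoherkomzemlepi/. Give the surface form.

xoerkonzenlepi

Rule 1 (nasal place assimilation): /m/ precedes the alveolar consonant /z/, so it assimilates in place to [n]. /m/ precedes the alveolar consonant /l/, so it assimilates in place to [n]. /xoherkomzemlepi/ → xoherkonzenlepi.
Rule 2 (intervocalic h-deletion): /h/ occurs between vowels /o/ and /e/, so it deletes. /xoherkonzenlepi/ → xoerkonzenlepi.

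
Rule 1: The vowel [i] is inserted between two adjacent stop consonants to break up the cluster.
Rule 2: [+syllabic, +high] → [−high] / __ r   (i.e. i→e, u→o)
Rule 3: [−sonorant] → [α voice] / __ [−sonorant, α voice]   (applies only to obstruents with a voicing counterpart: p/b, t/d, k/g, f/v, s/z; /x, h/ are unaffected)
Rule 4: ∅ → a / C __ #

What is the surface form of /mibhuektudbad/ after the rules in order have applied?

Rule 1 (stop-cluster i-epenthesis): /k/ and /t/ form a stop–stop cluster, so [i] is inserted between them. /d/ and /b/ form a stop–stop cluster, so [i] is inserted between them. /mibhuektudbad/ → mibhuekitudibad.
Rule 2 (pre-rhotic lowering): no segment meets the environment; /mibhuekitudibad/ is unchanged.
Rule 3 (regressive voicing assimilation): /b/ precedes the voiceless obstruent /h/, so it devoices to [p] by assimilation. /mibhuekitudibad/ → miphuekitudibad.
Rule 4 (final a-epenthesis): the form ends in the consonant /d/, so [a] is inserted word-finally. /miphuekitudibad/ → miphuekitudibada.

miphuekitudibada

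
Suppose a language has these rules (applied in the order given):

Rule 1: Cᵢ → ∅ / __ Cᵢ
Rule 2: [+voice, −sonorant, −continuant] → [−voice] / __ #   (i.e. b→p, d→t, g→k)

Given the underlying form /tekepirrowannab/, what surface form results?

tekepirowanap

Rule 1 (degemination): /rr/ is a geminate; the first /r/ deletes. /nn/ is a geminate; the first /n/ deletes. /tekepirrowannab/ → tekepirowanab.
Rule 2 (final devoicing): /b/ is a voiced stop in word-final position, so it devoices to [p]. /tekepirowanab/ → tekepirowanap.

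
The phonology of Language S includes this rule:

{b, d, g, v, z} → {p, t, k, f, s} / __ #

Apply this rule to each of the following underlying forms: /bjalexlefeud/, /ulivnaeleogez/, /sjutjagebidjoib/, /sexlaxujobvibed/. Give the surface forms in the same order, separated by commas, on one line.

/bjalexlefeud/: /d/ is a voiced obstruent in word-final position, so it devoices to [t]. → [bjalexlefeut].
/ulivnaeleogez/: /z/ is a voiced obstruent in word-final position, so it devoices to [s]. → [ulivnaeleoges].
/sjutjagebidjoib/: /b/ is a voiced obstruent in word-final position, so it devoices to [p]. → [sjutjagebidjoip].
/sexlaxujobvibed/: /d/ is a voiced obstruent in word-final position, so it devoices to [t]. → [sexlaxujobvibet].

bjalexlefeut, ulivnaeleoges, sjutjagebidjoip, sexlaxujobvibet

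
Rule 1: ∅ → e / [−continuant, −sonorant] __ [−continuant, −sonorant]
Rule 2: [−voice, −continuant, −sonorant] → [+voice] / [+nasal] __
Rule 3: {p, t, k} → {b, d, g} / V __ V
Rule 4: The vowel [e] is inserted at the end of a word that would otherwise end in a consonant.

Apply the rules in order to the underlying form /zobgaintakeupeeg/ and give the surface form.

Rule 1 (stop-cluster e-epenthesis): /b/ and /g/ form a stop–stop cluster, so [e] is inserted between them. /zobgaintakeupeeg/ → zobegaintakeupeeg.
Rule 2 (post-nasal voicing): /t/ is a voiceless stop immediately after the nasal /n/, so it voices to [d]. /zobegaintakeupeeg/ → zobegaindakeupeeg.
Rule 3 (intervocalic voicing): /k/ is a voiceless stop between vowels /a/ and /e/, so it voices to [g]. /p/ is a voiceless stop between vowels /u/ and /e/, so it voices to [b]. /zobegaindakeupeeg/ → zobegaindageubeeg.
Rule 4 (final e-epenthesis): the form ends in the consonant /g/, so [e] is inserted word-finally. /zobegaindageubeeg/ → zobegaindageubeege.

zobegaindageubeege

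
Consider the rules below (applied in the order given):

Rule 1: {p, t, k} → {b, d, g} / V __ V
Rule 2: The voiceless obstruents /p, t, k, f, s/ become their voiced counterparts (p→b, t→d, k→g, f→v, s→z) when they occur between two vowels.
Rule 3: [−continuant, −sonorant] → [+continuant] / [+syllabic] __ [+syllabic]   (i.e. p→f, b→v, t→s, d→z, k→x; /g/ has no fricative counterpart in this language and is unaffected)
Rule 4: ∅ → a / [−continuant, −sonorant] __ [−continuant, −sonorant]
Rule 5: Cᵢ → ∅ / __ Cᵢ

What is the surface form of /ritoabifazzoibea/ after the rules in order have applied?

rizoavivazoivea

Rule 1 (intervocalic voicing): /t/ is a voiceless stop between vowels /i/ and /o/, so it voices to [d]. /ritoabifazzoibea/ → ridoabifazzoibea.
Rule 2 (intervocalic voicing): /f/ is a voiceless obstruent between vowels /i/ and /a/, so it voices to [v]. /ridoabifazzoibea/ → ridoabivazzoibea.
Rule 3 (intervocalic spirantization): /d/ is a stop between vowels /i/ and /o/, so it spirantizes to the fricative [z]. /b/ is a stop between vowels /a/ and /i/, so it spirantizes to the fricative [v]. /b/ is a stop between vowels /i/ and /e/, so it spirantizes to the fricative [v]. /ridoabivazzoibea/ → rizoavivazzoivea.
Rule 4 (stop-cluster a-epenthesis): no segment meets the environment; /rizoavivazzoivea/ is unchanged.
Rule 5 (degemination): /zz/ is a geminate; the first /z/ deletes. /rizoavivazzoivea/ → rizoavivazoivea.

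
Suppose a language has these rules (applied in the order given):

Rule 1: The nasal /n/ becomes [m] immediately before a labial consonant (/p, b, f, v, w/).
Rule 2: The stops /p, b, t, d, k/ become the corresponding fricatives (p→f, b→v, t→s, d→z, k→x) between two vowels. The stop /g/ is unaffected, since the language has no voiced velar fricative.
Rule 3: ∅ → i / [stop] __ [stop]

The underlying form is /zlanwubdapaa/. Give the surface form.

zlamwubidafaa

Rule 1 (nasal place assimilation): /n/ precedes the labial consonant /w/, so it assimilates in place to [m]. /zlanwubdapaa/ → zlamwubdapaa.
Rule 2 (intervocalic spirantization): /p/ is a stop between vowels /a/ and /a/, so it spirantizes to the fricative [f]. /zlamwubdapaa/ → zlamwubdafaa.
Rule 3 (stop-cluster i-epenthesis): /b/ and /d/ form a stop–stop cluster, so [i] is inserted between them. /zlamwubdafaa/ → zlamwubidafaa.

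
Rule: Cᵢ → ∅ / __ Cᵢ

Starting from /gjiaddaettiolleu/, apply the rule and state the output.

/dd/ is a geminate; the first /d/ deletes.
/tt/ is a geminate; the first /t/ deletes.
/ll/ is a geminate; the first /l/ deletes.
The other instances of /g/, /j/, /d/, /t/, /l/ do not occur in the required environment and remain unchanged.
Surface form: [gjiadaetioleu].

gjiadaetioleu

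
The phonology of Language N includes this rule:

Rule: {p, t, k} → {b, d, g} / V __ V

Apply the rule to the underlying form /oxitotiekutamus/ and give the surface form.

oxidodiegudamus

/t/ is a voiceless stop between vowels /i/ and /o/, so it voices to [d].
/t/ is a voiceless stop between vowels /o/ and /i/, so it voices to [d].
/k/ is a voiceless stop between vowels /e/ and /u/, so it voices to [g].
/t/ is a voiceless stop between vowels /u/ and /a/, so it voices to [d].
Surface form: [oxidodiegudamus].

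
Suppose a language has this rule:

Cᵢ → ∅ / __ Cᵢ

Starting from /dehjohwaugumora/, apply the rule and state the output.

dehjohwaugumora

No segment of /dehjohwaugumora/ meets the structural description of the rule, so the form surfaces unchanged.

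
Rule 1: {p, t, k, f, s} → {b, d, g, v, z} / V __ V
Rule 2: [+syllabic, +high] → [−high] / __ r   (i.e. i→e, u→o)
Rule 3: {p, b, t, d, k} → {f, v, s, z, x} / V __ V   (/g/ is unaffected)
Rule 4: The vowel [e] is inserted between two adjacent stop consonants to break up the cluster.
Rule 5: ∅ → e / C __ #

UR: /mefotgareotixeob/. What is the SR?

mevotegareozixeobe

Rule 1 (intervocalic voicing): /f/ is a voiceless obstruent between vowels /e/ and /o/, so it voices to [v]. /t/ is a voiceless obstruent between vowels /o/ and /i/, so it voices to [d]. /mefotgareotixeob/ → mevotgareodixeob.
Rule 2 (pre-rhotic lowering): no segment meets the environment; /mevotgareodixeob/ is unchanged.
Rule 3 (intervocalic spirantization): /d/ is a stop between vowels /o/ and /i/, so it spirantizes to the fricative [z]. /mevotgareodixeob/ → mevotgareozixeob.
Rule 4 (stop-cluster e-epenthesis): /t/ and /g/ form a stop–stop cluster, so [e] is inserted between them. /mevotgareozixeob/ → mevotegareozixeob.
Rule 5 (final e-epenthesis): the form ends in the consonant /b/, so [e] is inserted word-finally. /mevotegareozixeob/ → mevotegareozixeobe.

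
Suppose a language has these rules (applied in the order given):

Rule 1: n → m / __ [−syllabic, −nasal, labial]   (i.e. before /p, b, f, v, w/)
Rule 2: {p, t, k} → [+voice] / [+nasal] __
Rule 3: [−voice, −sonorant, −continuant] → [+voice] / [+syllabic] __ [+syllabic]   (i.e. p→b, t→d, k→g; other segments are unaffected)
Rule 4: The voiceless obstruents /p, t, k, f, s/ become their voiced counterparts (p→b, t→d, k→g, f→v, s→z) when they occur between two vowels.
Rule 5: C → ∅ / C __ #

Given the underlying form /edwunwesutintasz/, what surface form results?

edwumwezudindas

Rule 1 (nasal place assimilation): /n/ precedes the labial consonant /w/, so it assimilates in place to [m]. /edwunwesutintasz/ → edwumwesutintasz.
Rule 2 (post-nasal voicing): /t/ is a voiceless stop immediately after the nasal /n/, so it voices to [d]. /edwumwesutintasz/ → edwumwesutindasz.
Rule 3 (intervocalic voicing): /t/ is a voiceless stop between vowels /u/ and /i/, so it voices to [d]. /edwumwesutindasz/ → edwumwesudindasz.
Rule 4 (intervocalic voicing): /s/ is a voiceless obstruent between vowels /e/ and /u/, so it voices to [z]. /edwumwesudindasz/ → edwumwezudindasz.
Rule 5 (final cluster simplification): /z/ is the second consonant of a word-final cluster /sz/, so it deletes. /edwumwezudindasz/ → edwumwezudindas.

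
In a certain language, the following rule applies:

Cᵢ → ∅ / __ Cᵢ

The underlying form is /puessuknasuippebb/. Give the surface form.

puesuknasuipeb

/ss/ is a geminate; the first /s/ deletes.
/pp/ is a geminate; the first /p/ deletes.
/bb/ is a geminate; the first /b/ deletes.
Surface form: [puesuknasuipeb].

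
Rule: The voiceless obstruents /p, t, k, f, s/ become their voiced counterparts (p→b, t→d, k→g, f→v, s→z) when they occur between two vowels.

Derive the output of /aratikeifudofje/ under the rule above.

aradigeivudofje

/t/ is a voiceless obstruent between vowels /a/ and /i/, so it voices to [d].
/k/ is a voiceless obstruent between vowels /i/ and /e/, so it voices to [g].
/f/ is a voiceless obstruent between vowels /i/ and /u/, so it voices to [v].
Surface form: [aradigeivudofje].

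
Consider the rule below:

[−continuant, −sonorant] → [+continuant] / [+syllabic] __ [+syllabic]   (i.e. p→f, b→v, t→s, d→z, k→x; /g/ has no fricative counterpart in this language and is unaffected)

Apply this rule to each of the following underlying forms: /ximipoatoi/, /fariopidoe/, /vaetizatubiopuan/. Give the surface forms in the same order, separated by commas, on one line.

ximifoasoi, fariofizoe, vaesizasuviofuan

/ximipoatoi/: /p/ is a stop between vowels /i/ and /o/, so it spirantizes to the fricative [f]. /t/ is a stop between vowels /a/ and /o/, so it spirantizes to the fricative [s]. → [ximifoasoi].
/fariopidoe/: /p/ is a stop between vowels /o/ and /i/, so it spirantizes to the fricative [f]. /d/ is a stop between vowels /i/ and /o/, so it spirantizes to the fricative [z]. → [fariofizoe].
/vaetizatubiopuan/: /t/ is a stop between vowels /e/ and /i/, so it spirantizes to the fricative [s]. /t/ is a stop between vowels /a/ and /u/, so it spirantizes to the fricative [s]. /b/ is a stop between vowels /u/ and /i/, so it spirantizes to the fricative [v]. /p/ is a stop between vowels /o/ and /u/, so it spirantizes to the fricative [f]. → [vaesizasuviofuan].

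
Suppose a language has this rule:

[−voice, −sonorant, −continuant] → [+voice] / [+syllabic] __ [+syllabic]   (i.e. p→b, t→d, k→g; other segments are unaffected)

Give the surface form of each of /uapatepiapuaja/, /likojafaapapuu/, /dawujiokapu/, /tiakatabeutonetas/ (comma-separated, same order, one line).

uabadebiabuaja, ligojafaababuu, dawujiogabu, tiagadabeudonedas

/uapatepiapuaja/: /p/ is a voiceless stop between vowels /a/ and /a/, so it voices to [b]. /t/ is a voiceless stop between vowels /a/ and /e/, so it voices to [d]. /p/ is a voiceless stop between vowels /e/ and /i/, so it voices to [b]. /p/ is a voiceless stop between vowels /a/ and /u/, so it voices to [b]. → [uabadebiabuaja].
/likojafaapapuu/: /k/ is a voiceless stop between vowels /i/ and /o/, so it voices to [g]. /p/ is a voiceless stop between vowels /a/ and /a/, so it voices to [b]. /p/ is a voiceless stop between vowels /a/ and /u/, so it voices to [b]. → [ligojafaababuu].
/dawujiokapu/: /k/ is a voiceless stop between vowels /o/ and /a/, so it voices to [g]. /p/ is a voiceless stop between vowels /a/ and /u/, so it voices to [b]. → [dawujiogabu].
/tiakatabeutonetas/: /k/ is a voiceless stop between vowels /a/ and /a/, so it voices to [g]. /t/ is a voiceless stop between vowels /a/ and /a/, so it voices to [d]. /t/ is a voiceless stop between vowels /u/ and /o/, so it voices to [d]. /t/ is a voiceless stop between vowels /e/ and /a/, so it voices to [d]. → [tiagadabeudonedas].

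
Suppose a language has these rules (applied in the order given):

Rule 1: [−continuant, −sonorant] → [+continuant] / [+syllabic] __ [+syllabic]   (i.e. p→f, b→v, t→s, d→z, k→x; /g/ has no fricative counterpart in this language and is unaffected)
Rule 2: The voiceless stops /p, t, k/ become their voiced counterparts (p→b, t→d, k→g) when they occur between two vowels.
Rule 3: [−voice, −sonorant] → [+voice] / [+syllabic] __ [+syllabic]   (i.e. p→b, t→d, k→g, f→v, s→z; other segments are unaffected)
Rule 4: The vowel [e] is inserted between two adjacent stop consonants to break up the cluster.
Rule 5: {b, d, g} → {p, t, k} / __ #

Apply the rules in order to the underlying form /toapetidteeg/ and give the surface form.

toavezideteek

Rule 1 (intervocalic spirantization): /p/ is a stop between vowels /a/ and /e/, so it spirantizes to the fricative [f]. /t/ is a stop between vowels /e/ and /i/, so it spirantizes to the fricative [s]. /toapetidteeg/ → toafesidteeg.
Rule 2 (intervocalic voicing): no segment meets the environment; /toafesidteeg/ is unchanged.
Rule 3 (intervocalic voicing): /f/ is a voiceless obstruent between vowels /a/ and /e/, so it voices to [v]. /s/ is a voiceless obstruent between vowels /e/ and /i/, so it voices to [z]. /toafesidteeg/ → toavezidteeg.
Rule 4 (stop-cluster e-epenthesis): /d/ and /t/ form a stop–stop cluster, so [e] is inserted between them. /toavezidteeg/ → toavezideteeg.
Rule 5 (final devoicing): /g/ is a voiced stop in word-final position, so it devoices to [k]. /toavezideteeg/ → toavezideteek.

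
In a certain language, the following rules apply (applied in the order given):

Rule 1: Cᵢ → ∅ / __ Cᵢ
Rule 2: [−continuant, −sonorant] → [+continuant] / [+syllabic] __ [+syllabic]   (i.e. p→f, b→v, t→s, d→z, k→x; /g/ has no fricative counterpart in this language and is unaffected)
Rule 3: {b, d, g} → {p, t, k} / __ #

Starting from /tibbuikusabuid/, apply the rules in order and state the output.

tivuixusavuit

Rule 1 (degemination): /bb/ is a geminate; the first /b/ deletes. /tibbuikusabuid/ → tibuikusabuid.
Rule 2 (intervocalic spirantization): /b/ is a stop between vowels /i/ and /u/, so it spirantizes to the fricative [v]. /k/ is a stop between vowels /i/ and /u/, so it spirantizes to the fricative [x]. /b/ is a stop between vowels /a/ and /u/, so it spirantizes to the fricative [v]. /tibuikusabuid/ → tivuixusavuid.
Rule 3 (final devoicing): /d/ is a voiced stop in word-final position, so it devoices to [t]. /tivuixusavuid/ → tivuixusavuit.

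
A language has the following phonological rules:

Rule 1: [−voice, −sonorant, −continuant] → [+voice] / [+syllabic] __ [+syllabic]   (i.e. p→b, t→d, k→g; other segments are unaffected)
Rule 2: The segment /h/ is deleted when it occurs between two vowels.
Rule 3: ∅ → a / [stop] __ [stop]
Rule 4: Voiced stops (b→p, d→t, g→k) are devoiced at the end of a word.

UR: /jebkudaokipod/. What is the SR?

Rule 1 (intervocalic voicing): /k/ is a voiceless stop between vowels /o/ and /i/, so it voices to [g]. /p/ is a voiceless stop between vowels /i/ and /o/, so it voices to [b]. /jebkudaokipod/ → jebkudaogibod.
Rule 2 (intervocalic h-deletion): no segment meets the environment; /jebkudaogibod/ is unchanged.
Rule 3 (stop-cluster a-epenthesis): /b/ and /k/ form a stop–stop cluster, so [a] is inserted between them. /jebkudaogibod/ → jebakudaogibod.
Rule 4 (final devoicing): /d/ is a voiced stop in word-final position, so it devoices to [t]. /jebakudaogibod/ → jebakudaogibot.

jebakudaogibot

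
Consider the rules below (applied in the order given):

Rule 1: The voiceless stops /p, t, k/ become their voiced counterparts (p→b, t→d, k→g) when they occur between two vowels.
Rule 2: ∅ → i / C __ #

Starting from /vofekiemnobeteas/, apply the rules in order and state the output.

vofegiemnobedeasi

Rule 1 (intervocalic voicing): /k/ is a voiceless stop between vowels /e/ and /i/, so it voices to [g]. /t/ is a voiceless stop between vowels /e/ and /e/, so it voices to [d]. /vofekiemnobeteas/ → vofegiemnobedeas.
Rule 2 (final i-epenthesis): the form ends in the consonant /s/, so [i] is inserted word-finally. /vofegiemnobedeas/ → vofegiemnobedeasi.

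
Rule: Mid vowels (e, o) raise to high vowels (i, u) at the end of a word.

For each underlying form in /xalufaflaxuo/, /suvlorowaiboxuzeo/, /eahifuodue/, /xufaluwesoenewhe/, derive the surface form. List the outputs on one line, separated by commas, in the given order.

xalufaflaxuu, suvlorowaiboxuzeu, eahifuodui, xufaluwesoenewhi

/xalufaflaxuo/: /o/ is a mid vowel in word-final position, so it raises to [u]. → [xalufaflaxuu].
/suvlorowaiboxuzeo/: /o/ is a mid vowel in word-final position, so it raises to [u]. → [suvlorowaiboxuzeu].
/eahifuodue/: /e/ is a mid vowel in word-final position, so it raises to [i]. → [eahifuodui].
/xufaluwesoenewhe/: /e/ is a mid vowel in word-final position, so it raises to [i]. → [xufaluwesoenewhi].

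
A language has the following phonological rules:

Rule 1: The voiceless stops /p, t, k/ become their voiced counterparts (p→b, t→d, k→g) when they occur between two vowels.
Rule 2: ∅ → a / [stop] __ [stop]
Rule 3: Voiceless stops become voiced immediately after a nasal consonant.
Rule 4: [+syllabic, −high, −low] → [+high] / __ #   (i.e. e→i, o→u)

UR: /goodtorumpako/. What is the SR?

goodatorumbagu

Rule 1 (intervocalic voicing): /k/ is a voiceless stop between vowels /a/ and /o/, so it voices to [g]. /goodtorumpako/ → goodtorumpago.
Rule 2 (stop-cluster a-epenthesis): /d/ and /t/ form a stop–stop cluster, so [a] is inserted between them. /goodtorumpago/ → goodatorumpago.
Rule 3 (post-nasal voicing): /p/ is a voiceless stop immediately after the nasal /m/, so it voices to [b]. /goodatorumpago/ → goodatorumbago.
Rule 4 (final vowel raising): /o/ is a mid vowel in word-final position, so it raises to [u]. /goodatorumbago/ → goodatorumbagu.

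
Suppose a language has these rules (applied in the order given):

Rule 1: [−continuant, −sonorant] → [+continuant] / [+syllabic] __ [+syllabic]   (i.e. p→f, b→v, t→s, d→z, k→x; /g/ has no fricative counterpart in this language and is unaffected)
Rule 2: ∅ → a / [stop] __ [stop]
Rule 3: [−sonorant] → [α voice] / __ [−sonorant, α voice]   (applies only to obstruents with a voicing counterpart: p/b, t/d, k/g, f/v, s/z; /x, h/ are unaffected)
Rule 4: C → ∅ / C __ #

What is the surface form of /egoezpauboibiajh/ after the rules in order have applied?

egoespauvoiviaj

Rule 1 (intervocalic spirantization): /b/ is a stop between vowels /u/ and /o/, so it spirantizes to the fricative [v]. /b/ is a stop between vowels /i/ and /i/, so it spirantizes to the fricative [v]. /egoezpauboibiajh/ → egoezpauvoiviajh.
Rule 2 (stop-cluster a-epenthesis): no segment meets the environment; /egoezpauvoiviajh/ is unchanged.
Rule 3 (regressive voicing assimilation): /z/ precedes the voiceless obstruent /p/, so it devoices to [s] by assimilation. /egoezpauvoiviajh/ → egoespauvoiviajh.
Rule 4 (final cluster simplification): /h/ is the second consonant of a word-final cluster /jh/, so it deletes. /egoespauvoiviajh/ → egoespauvoiviaj.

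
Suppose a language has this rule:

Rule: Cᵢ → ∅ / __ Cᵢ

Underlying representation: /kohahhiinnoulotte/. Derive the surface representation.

kohahiinoulote

/hh/ is a geminate; the first /h/ deletes.
/nn/ is a geminate; the first /n/ deletes.
/tt/ is a geminate; the first /t/ deletes.
The other instances of /k/, /h/, /n/, /l/, /t/ do not occur in the required environment and remain unchanged.
Surface form: [kohahiinoulote].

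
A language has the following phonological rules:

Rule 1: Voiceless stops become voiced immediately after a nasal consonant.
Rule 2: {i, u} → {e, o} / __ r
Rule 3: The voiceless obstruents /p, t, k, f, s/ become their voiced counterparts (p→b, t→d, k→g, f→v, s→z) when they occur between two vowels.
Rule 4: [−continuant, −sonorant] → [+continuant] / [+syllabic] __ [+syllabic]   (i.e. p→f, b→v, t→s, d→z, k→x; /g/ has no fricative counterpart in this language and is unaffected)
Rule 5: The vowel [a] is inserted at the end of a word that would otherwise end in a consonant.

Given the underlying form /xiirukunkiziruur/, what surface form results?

Rule 1 (post-nasal voicing): /k/ is a voiceless stop immediately after the nasal /n/, so it voices to [g]. /xiirukunkiziruur/ → xiirukungiziruur.
Rule 2 (pre-rhotic lowering): /i/ is a high vowel immediately before /r/, so it lowers to [e]. /i/ is a high vowel immediately before /r/, so it lowers to [e]. /u/ is a high vowel immediately before /r/, so it lowers to [o]. /xiirukungiziruur/ → xierukungizeruor.
Rule 3 (intervocalic voicing): /k/ is a voiceless obstruent between vowels /u/ and /u/, so it voices to [g]. /xierukungizeruor/ → xierugungizeruor.
Rule 4 (intervocalic spirantization): no segment meets the environment; /xierugungizeruor/ is unchanged.
Rule 5 (final a-epenthesis): the form ends in the consonant /r/, so [a] is inserted word-finally. /xierugungizeruor/ → xierugungizeruora.

xierugungizeruora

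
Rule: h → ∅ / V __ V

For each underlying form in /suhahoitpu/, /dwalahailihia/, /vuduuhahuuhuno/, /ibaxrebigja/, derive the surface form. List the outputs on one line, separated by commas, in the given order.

/suhahoitpu/: /h/ occurs between vowels /u/ and /a/, so it deletes. /h/ occurs between vowels /a/ and /o/, so it deletes. → [suaoitpu].
/dwalahailihia/: /h/ occurs between vowels /a/ and /a/, so it deletes. /h/ occurs between vowels /i/ and /i/, so it deletes. → [dwalaailiia].
/vuduuhahuuhuno/: /h/ occurs between vowels /u/ and /a/, so it deletes. /h/ occurs between vowels /a/ and /u/, so it deletes. /h/ occurs between vowels /u/ and /u/, so it deletes. → [vuduuauuuno].
/ibaxrebigja/: the rule's environment is not met; surfaces unchanged as [ibaxrebigja].

suaoitpu, dwalaailiia, vuduuauuuno, ibaxrebigja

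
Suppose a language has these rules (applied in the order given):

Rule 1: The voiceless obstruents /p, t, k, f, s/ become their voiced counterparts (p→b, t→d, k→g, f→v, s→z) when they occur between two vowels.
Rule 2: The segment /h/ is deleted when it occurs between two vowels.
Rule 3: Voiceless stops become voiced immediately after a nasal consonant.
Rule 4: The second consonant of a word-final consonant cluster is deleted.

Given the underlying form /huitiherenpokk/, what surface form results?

huidierenbok

Rule 1 (intervocalic voicing): /t/ is a voiceless obstruent between vowels /i/ and /i/, so it voices to [d]. /huitiherenpokk/ → huidiherenpokk.
Rule 2 (intervocalic h-deletion): /h/ occurs between vowels /i/ and /e/, so it deletes. /huidiherenpokk/ → huidierenpokk.
Rule 3 (post-nasal voicing): /p/ is a voiceless stop immediately after the nasal /n/, so it voices to [b]. /huidierenpokk/ → huidierenbokk.
Rule 4 (final cluster simplification): /k/ is the second consonant of a word-final cluster /kk/, so it deletes. /huidierenbokk/ → huidierenbok.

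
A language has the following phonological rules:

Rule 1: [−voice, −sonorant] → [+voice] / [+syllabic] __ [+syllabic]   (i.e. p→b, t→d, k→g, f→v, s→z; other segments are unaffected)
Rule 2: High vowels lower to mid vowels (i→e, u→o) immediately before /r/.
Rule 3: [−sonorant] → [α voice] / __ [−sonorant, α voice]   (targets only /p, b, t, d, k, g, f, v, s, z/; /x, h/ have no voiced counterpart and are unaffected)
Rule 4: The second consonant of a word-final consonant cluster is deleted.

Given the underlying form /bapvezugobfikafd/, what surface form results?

babvezugopfigav

Rule 1 (intervocalic voicing): /k/ is a voiceless obstruent between vowels /i/ and /a/, so it voices to [g]. /bapvezugobfikafd/ → bapvezugobfigafd.
Rule 2 (pre-rhotic lowering): no segment meets the environment; /bapvezugobfigafd/ is unchanged.
Rule 3 (regressive voicing assimilation): /p/ precedes the voiced obstruent /v/, so it voices to [b] by assimilation. /b/ precedes the voiceless obstruent /f/, so it devoices to [p] by assimilation. /f/ precedes the voiced obstruent /d/, so it voices to [v] by assimilation. /bapvezugobfigafd/ → babvezugopfigavd.
Rule 4 (final cluster simplification): /d/ is the second consonant of a word-final cluster /vd/, so it deletes. /babvezugopfigavd/ → babvezugopfigav.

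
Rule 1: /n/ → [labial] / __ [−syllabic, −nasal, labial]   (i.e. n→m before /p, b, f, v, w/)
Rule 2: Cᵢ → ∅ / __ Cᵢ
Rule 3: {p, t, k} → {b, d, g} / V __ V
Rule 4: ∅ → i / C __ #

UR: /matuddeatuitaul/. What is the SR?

madudeaduidauli

Rule 1 (nasal place assimilation): no segment meets the environment; /matuddeatuitaul/ is unchanged.
Rule 2 (degemination): /dd/ is a geminate; the first /d/ deletes. /matuddeatuitaul/ → matudeatuitaul.
Rule 3 (intervocalic voicing): /t/ is a voiceless stop between vowels /a/ and /u/, so it voices to [d]. /t/ is a voiceless stop between vowels /a/ and /u/, so it voices to [d]. /t/ is a voiceless stop between vowels /i/ and /a/, so it voices to [d]. /matudeatuitaul/ → madudeaduidaul.
Rule 4 (final i-epenthesis): the form ends in the consonant /l/, so [i] is inserted word-finally. /madudeaduidaul/ → madudeaduidauli.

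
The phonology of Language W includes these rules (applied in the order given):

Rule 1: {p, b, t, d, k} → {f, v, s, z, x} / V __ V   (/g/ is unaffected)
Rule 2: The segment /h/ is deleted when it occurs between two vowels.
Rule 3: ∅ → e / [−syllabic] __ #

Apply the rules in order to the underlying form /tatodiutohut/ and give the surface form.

Rule 1 (intervocalic spirantization): /t/ is a stop between vowels /a/ and /o/, so it spirantizes to the fricative [s]. /d/ is a stop between vowels /o/ and /i/, so it spirantizes to the fricative [z]. /t/ is a stop between vowels /u/ and /o/, so it spirantizes to the fricative [s]. /tatodiutohut/ → tasoziusohut.
Rule 2 (intervocalic h-deletion): /h/ occurs between vowels /o/ and /u/, so it deletes. /tasoziusohut/ → tasoziusout.
Rule 3 (final e-epenthesis): the form ends in the consonant /t/, so [e] is inserted word-finally. /tasoziusout/ → tasoziusoute.

tasoziusoute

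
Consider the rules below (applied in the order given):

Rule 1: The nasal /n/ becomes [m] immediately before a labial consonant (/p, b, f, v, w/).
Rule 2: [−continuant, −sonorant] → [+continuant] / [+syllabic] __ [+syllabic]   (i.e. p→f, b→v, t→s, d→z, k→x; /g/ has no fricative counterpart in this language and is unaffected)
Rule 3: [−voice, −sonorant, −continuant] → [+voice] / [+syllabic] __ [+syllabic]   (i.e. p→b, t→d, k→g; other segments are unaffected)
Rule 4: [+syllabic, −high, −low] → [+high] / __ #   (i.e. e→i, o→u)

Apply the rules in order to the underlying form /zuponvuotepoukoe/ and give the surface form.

zufomvuosefouxoi

Rule 1 (nasal place assimilation): /n/ precedes the labial consonant /v/, so it assimilates in place to [m]. /zuponvuotepoukoe/ → zupomvuotepoukoe.
Rule 2 (intervocalic spirantization): /p/ is a stop between vowels /u/ and /o/, so it spirantizes to the fricative [f]. /t/ is a stop between vowels /o/ and /e/, so it spirantizes to the fricative [s]. /p/ is a stop between vowels /e/ and /o/, so it spirantizes to the fricative [f]. /k/ is a stop between vowels /u/ and /o/, so it spirantizes to the fricative [x]. /zupomvuotepoukoe/ → zufomvuosefouxoe.
Rule 3 (intervocalic voicing): no segment meets the environment; /zufomvuosefouxoe/ is unchanged.
Rule 4 (final vowel raising): /e/ is a mid vowel in word-final position, so it raises to [i]. /zufomvuosefouxoe/ → zufomvuosefouxoi.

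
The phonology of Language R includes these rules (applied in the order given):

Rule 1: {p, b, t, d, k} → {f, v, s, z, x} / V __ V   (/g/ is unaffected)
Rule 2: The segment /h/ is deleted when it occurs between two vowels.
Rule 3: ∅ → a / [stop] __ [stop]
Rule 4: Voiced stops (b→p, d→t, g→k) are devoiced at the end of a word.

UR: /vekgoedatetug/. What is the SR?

Rule 1 (intervocalic spirantization): /d/ is a stop between vowels /e/ and /a/, so it spirantizes to the fricative [z]. /t/ is a stop between vowels /a/ and /e/, so it spirantizes to the fricative [s]. /t/ is a stop between vowels /e/ and /u/, so it spirantizes to the fricative [s]. /vekgoedatetug/ → vekgoezasesug.
Rule 2 (intervocalic h-deletion): no segment meets the environment; /vekgoezasesug/ is unchanged.
Rule 3 (stop-cluster a-epenthesis): /k/ and /g/ form a stop–stop cluster, so [a] is inserted between them. /vekgoezasesug/ → vekagoezasesug.
Rule 4 (final devoicing): /g/ is a voiced stop in word-final position, so it devoices to [k]. /vekagoezasesug/ → vekagoezasesuk.

vekagoezasesuk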